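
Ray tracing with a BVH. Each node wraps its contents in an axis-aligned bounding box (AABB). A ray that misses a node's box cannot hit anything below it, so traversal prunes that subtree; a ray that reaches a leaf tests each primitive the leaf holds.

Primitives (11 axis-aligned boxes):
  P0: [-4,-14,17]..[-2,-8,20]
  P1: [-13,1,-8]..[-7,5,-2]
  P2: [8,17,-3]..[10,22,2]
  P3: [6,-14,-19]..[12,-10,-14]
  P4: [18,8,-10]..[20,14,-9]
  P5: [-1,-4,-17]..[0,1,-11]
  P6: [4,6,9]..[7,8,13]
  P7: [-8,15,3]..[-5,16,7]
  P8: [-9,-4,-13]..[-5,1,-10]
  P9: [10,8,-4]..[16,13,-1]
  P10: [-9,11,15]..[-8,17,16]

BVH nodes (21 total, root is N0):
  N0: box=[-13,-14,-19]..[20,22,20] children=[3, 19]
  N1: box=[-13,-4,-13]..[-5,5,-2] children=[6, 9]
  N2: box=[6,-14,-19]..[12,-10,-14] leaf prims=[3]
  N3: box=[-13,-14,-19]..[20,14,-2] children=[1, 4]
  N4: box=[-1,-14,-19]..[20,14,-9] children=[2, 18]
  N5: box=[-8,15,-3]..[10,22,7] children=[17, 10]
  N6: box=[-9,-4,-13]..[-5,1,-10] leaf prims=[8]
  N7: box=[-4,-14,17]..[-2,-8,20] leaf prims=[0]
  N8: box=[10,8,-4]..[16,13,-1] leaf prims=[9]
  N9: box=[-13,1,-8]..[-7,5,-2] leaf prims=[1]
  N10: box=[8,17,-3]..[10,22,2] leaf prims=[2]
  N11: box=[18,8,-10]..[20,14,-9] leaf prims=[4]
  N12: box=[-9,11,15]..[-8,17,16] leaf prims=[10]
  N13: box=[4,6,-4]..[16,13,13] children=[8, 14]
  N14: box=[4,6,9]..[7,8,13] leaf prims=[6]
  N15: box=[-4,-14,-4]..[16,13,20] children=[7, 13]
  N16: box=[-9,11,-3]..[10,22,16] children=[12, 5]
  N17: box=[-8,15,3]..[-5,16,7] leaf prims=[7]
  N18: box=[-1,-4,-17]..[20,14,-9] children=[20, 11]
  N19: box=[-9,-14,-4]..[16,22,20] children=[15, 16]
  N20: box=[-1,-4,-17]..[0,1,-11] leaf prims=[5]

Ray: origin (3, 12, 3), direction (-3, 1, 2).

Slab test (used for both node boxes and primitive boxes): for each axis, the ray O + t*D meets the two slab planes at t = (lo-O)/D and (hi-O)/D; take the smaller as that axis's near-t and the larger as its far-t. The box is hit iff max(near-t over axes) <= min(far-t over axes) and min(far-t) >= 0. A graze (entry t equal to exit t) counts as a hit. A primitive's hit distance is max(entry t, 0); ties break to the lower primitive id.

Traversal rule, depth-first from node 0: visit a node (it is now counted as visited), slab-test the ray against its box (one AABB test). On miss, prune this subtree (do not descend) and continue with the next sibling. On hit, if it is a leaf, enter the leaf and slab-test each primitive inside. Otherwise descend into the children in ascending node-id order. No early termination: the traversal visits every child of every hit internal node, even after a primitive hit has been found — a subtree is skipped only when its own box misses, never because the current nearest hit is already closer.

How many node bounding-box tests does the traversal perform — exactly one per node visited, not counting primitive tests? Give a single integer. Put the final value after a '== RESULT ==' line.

Walk:
N0 x:[-17/3,16/3] y:[-26,10] z:[-11,17/2] -> hit [-17/3,16/3], descend [3, 19]
  N3 x:[-17/3,16/3] y:[-26,2] z:[-11,-5/2] -> miss, prune
  N19 x:[-13/3,4] y:[-26,10] z:[-7/2,17/2] -> hit [-7/2,4], descend [15, 16]
    N15 x:[-13/3,7/3] y:[-26,1] z:[-7/2,17/2] -> hit [-7/2,1], descend [7, 13]
      N7 x:[5/3,7/3] y:[-26,-20] z:[7,17/2] -> miss, prune
      N13 x:[-13/3,-1/3] y:[-6,1] z:[-7/2,5] -> miss, prune
    N16 x:[-7/3,4] y:[-1,10] z:[-3,13/2] -> hit [-1,4], descend [5, 12]
      N5 x:[-7/3,11/3] y:[3,10] z:[-3,2] -> miss, prune
      N12 x:[11/3,4] y:[-1,5] z:[6,13/2] -> miss, prune

Visited [0, 3, 19, 15, 7, 13, 16, 5, 12]. Tests: 9 box, 0 leaf. Nearest: miss.

== RESULT ==
9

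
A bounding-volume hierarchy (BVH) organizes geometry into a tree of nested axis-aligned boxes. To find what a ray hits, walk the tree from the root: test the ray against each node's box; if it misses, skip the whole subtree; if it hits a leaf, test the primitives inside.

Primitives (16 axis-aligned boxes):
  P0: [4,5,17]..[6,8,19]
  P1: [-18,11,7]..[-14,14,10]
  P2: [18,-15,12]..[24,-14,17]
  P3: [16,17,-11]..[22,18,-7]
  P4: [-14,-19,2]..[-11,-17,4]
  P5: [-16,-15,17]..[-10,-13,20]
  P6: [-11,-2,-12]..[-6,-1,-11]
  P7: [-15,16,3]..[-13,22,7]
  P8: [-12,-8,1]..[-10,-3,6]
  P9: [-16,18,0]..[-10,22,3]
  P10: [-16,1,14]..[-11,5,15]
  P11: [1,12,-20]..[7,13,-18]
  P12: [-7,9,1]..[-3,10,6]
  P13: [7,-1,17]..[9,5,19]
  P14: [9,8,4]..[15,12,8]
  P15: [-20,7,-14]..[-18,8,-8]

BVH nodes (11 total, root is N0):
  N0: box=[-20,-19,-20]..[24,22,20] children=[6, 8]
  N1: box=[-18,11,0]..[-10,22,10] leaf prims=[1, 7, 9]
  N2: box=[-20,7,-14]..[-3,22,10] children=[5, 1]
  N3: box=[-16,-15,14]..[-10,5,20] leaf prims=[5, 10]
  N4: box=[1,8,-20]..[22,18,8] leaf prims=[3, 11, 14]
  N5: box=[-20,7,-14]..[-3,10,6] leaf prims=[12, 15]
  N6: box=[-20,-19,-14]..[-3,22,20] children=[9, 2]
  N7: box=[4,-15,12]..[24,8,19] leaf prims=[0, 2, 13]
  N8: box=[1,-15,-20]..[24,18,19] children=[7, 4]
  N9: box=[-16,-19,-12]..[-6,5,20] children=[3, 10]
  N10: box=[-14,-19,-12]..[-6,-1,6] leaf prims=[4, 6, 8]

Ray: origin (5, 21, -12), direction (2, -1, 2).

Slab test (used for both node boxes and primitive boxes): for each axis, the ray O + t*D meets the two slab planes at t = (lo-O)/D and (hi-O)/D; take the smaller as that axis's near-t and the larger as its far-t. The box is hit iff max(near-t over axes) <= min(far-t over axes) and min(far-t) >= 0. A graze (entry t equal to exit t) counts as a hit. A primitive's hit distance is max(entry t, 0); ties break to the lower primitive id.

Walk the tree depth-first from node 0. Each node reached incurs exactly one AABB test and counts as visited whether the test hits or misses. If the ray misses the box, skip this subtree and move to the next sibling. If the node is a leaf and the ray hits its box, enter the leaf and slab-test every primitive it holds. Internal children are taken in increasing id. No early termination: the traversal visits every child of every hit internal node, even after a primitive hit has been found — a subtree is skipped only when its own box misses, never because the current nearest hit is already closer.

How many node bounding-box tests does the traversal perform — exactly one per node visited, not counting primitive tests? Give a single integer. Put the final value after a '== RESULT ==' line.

Traverse from the root:
N0 x:[-25/2,19/2] y:[-1,40] z:[-4,16] -> hit [-1,19/2], descend [6, 8]
  N6 x:[-25/2,-4] y:[-1,40] z:[-1,16] -> miss, prune
  N8 x:[-2,19/2] y:[3,36] z:[-4,31/2] -> hit [3,19/2], descend [4, 7]
    N4 x:[-2,17/2] y:[3,13] z:[-4,10] -> hit [3,17/2] leaf, test {P3(miss), P11(miss), P14(miss)}
    N7 x:[-1/2,19/2] y:[13,36] z:[12,31/2] -> miss, prune

Summary -> nodes [0, 6, 8, 4, 7]; box-tests=5; leaf-entries=1; first=miss

== RESULT ==
5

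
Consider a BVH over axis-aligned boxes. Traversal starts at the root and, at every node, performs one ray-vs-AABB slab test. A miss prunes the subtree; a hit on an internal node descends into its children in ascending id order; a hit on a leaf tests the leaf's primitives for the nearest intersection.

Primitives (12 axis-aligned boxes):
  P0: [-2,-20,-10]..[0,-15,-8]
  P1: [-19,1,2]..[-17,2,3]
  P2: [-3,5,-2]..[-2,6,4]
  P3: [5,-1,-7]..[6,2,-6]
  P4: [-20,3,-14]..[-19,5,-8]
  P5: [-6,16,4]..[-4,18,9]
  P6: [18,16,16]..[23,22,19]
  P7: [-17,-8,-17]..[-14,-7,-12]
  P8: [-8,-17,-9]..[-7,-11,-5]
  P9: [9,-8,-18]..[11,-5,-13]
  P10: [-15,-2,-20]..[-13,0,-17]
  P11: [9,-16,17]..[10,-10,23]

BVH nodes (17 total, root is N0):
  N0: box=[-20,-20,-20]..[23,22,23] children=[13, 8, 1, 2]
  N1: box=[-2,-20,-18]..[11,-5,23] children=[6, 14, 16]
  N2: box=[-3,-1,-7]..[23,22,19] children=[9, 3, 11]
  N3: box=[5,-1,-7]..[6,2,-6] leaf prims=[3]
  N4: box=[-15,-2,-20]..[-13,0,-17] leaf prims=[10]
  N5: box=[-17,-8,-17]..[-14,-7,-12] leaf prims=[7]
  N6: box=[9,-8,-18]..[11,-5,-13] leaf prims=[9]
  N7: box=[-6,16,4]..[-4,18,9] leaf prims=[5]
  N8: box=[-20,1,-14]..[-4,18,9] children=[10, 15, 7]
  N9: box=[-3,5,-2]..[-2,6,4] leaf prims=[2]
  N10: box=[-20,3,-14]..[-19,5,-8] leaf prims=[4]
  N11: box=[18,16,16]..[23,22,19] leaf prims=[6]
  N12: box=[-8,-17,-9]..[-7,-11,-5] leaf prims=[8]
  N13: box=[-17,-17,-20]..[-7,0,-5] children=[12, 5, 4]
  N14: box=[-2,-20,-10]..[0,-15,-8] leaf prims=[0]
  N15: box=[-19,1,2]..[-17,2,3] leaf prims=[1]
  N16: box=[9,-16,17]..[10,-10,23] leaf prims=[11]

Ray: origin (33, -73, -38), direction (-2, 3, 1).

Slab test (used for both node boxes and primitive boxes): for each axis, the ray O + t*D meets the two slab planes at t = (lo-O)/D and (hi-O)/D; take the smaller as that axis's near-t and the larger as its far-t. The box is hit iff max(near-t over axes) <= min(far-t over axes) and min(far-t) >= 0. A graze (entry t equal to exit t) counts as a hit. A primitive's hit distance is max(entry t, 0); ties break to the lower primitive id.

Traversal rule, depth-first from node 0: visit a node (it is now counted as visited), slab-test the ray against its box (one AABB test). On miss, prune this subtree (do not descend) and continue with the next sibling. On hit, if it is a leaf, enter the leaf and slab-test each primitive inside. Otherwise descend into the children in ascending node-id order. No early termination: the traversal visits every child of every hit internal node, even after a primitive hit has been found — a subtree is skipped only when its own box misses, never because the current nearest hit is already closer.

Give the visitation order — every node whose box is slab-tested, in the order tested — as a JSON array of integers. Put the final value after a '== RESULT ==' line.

Traverse from the root:
N0 x:[5,53/2] y:[53/3,95/3] z:[18,61] -> hit [18,53/2], descend [1, 2, 8, 13]
  N1 x:[11,35/2] y:[53/3,68/3] z:[20,61] -> miss, prune
  N2 x:[5,18] y:[24,95/3] z:[31,57] -> miss, prune
  N8 x:[37/2,53/2] y:[74/3,91/3] z:[24,47] -> hit [74/3,53/2], descend [7, 10, 15]
    N7 x:[37/2,39/2] y:[89/3,91/3] z:[42,47] -> miss, prune
    N10 x:[26,53/2] y:[76/3,26] z:[24,30] -> hit [26,26] leaf, test {P4@t=26}
    N15 x:[25,26] y:[74/3,25] z:[40,41] -> miss, prune
  N13 x:[20,25] y:[56/3,73/3] z:[18,33] -> hit [20,73/3], descend [4, 5, 12]
    N4 x:[23,24] y:[71/3,73/3] z:[18,21] -> miss, prune
    N5 x:[47/2,25] y:[65/3,22] z:[21,26] -> miss, prune
    N12 x:[20,41/2] y:[56/3,62/3] z:[29,33] -> miss, prune

Summary -> nodes [0, 1, 2, 8, 7, 10, 15, 13, 4, 5, 12]; box-tests=11; leaf-entries=1; first=P4

== RESULT ==
[0, 1, 2, 8, 7, 10, 15, 13, 4, 5, 12]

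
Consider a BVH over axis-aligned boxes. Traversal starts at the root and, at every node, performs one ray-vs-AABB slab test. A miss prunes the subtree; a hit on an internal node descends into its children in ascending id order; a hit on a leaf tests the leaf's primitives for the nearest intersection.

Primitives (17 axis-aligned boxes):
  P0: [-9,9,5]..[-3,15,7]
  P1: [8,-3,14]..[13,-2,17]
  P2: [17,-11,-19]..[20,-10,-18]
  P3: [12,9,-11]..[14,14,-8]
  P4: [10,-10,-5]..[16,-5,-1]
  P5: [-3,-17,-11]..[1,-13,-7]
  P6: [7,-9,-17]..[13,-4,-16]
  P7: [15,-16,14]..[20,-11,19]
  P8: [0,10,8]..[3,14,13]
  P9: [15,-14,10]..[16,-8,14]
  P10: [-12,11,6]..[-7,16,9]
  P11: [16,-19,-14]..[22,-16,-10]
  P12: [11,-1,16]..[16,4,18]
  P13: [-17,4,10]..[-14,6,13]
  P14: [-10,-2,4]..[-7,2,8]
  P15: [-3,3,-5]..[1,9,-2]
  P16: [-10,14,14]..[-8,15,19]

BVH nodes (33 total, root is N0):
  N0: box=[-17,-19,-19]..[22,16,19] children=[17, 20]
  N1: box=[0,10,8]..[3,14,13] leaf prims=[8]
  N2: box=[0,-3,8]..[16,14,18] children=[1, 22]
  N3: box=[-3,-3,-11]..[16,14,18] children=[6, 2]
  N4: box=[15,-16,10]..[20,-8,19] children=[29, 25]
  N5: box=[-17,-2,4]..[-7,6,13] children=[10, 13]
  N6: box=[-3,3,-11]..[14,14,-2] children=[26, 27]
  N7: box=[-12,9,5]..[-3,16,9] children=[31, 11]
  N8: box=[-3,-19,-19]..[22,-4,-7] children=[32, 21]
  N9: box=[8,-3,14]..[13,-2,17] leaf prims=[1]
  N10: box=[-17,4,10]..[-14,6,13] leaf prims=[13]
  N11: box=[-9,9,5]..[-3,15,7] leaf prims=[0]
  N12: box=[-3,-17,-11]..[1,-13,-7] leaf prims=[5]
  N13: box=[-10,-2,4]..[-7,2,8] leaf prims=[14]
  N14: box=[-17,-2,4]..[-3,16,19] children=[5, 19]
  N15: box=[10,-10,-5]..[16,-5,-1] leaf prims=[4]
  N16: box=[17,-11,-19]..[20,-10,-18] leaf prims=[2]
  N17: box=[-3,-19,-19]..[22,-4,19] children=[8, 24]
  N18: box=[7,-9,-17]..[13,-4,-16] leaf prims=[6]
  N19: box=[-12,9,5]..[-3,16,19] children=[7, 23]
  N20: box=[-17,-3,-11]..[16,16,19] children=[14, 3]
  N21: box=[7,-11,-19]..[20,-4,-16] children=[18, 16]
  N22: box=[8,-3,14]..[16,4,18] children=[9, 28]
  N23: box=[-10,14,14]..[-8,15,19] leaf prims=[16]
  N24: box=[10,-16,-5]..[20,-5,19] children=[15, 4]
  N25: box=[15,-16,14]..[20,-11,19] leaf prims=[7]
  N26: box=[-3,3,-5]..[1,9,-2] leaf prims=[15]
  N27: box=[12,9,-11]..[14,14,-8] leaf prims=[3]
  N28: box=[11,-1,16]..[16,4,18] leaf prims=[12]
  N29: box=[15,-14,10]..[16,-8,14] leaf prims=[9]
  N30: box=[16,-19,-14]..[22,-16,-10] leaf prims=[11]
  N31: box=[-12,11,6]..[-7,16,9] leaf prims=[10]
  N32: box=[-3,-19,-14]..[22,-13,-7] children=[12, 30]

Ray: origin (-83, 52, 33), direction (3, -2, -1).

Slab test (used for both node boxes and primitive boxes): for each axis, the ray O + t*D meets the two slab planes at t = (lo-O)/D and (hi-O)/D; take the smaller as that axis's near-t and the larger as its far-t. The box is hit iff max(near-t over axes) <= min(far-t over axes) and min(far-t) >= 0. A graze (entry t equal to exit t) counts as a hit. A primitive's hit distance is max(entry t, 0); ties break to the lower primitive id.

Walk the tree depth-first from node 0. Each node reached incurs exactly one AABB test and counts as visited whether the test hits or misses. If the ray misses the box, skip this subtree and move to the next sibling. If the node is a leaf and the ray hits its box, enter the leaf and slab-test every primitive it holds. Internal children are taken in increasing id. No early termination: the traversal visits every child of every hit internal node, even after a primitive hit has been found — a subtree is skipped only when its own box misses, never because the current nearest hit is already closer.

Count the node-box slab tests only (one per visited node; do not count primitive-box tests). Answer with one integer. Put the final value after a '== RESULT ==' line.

Trace the traversal:
N0 x:[22,35] y:[18,71/2] z:[14,52] -> hit [22,35], descend [17, 20]
  N17 x:[80/3,35] y:[28,71/2] z:[14,52] -> hit [28,35], descend [8, 24]
    N8 x:[80/3,35] y:[28,71/2] z:[40,52] -> miss, prune
    N24 x:[31,103/3] y:[57/2,34] z:[14,38] -> hit [31,34], descend [4, 15]
      N4 x:[98/3,103/3] y:[30,34] z:[14,23] -> miss, prune
      N15 x:[31,33] y:[57/2,31] z:[34,38] -> miss, prune
  N20 x:[22,33] y:[18,55/2] z:[14,44] -> hit [22,55/2], descend [3, 14]
    N3 x:[80/3,33] y:[19,55/2] z:[15,44] -> hit [80/3,55/2], descend [2, 6]
      N2 x:[83/3,33] y:[19,55/2] z:[15,25] -> miss, prune
      N6 x:[80/3,97/3] y:[19,49/2] z:[35,44] -> miss, prune
    N14 x:[22,80/3] y:[18,27] z:[14,29] -> hit [22,80/3], descend [5, 19]
      N5 x:[22,76/3] y:[23,27] z:[20,29] -> hit [23,76/3], descend [10, 13]
        N10 x:[22,23] y:[23,24] z:[20,23] -> hit [23,23] leaf, test {P13@t=23}
        N13 x:[73/3,76/3] y:[25,27] z:[25,29] -> hit [25,76/3] leaf, test {P14@t=25}
      N19 x:[71/3,80/3] y:[18,43/2] z:[14,28] -> miss, prune

15 AABB tests over nodes [0, 17, 8, 24, 4, 15, 20, 3, 2, 6, 14, 5, 10, 13, 19]; 2 leaves entered; closest P13.

== RESULT ==
15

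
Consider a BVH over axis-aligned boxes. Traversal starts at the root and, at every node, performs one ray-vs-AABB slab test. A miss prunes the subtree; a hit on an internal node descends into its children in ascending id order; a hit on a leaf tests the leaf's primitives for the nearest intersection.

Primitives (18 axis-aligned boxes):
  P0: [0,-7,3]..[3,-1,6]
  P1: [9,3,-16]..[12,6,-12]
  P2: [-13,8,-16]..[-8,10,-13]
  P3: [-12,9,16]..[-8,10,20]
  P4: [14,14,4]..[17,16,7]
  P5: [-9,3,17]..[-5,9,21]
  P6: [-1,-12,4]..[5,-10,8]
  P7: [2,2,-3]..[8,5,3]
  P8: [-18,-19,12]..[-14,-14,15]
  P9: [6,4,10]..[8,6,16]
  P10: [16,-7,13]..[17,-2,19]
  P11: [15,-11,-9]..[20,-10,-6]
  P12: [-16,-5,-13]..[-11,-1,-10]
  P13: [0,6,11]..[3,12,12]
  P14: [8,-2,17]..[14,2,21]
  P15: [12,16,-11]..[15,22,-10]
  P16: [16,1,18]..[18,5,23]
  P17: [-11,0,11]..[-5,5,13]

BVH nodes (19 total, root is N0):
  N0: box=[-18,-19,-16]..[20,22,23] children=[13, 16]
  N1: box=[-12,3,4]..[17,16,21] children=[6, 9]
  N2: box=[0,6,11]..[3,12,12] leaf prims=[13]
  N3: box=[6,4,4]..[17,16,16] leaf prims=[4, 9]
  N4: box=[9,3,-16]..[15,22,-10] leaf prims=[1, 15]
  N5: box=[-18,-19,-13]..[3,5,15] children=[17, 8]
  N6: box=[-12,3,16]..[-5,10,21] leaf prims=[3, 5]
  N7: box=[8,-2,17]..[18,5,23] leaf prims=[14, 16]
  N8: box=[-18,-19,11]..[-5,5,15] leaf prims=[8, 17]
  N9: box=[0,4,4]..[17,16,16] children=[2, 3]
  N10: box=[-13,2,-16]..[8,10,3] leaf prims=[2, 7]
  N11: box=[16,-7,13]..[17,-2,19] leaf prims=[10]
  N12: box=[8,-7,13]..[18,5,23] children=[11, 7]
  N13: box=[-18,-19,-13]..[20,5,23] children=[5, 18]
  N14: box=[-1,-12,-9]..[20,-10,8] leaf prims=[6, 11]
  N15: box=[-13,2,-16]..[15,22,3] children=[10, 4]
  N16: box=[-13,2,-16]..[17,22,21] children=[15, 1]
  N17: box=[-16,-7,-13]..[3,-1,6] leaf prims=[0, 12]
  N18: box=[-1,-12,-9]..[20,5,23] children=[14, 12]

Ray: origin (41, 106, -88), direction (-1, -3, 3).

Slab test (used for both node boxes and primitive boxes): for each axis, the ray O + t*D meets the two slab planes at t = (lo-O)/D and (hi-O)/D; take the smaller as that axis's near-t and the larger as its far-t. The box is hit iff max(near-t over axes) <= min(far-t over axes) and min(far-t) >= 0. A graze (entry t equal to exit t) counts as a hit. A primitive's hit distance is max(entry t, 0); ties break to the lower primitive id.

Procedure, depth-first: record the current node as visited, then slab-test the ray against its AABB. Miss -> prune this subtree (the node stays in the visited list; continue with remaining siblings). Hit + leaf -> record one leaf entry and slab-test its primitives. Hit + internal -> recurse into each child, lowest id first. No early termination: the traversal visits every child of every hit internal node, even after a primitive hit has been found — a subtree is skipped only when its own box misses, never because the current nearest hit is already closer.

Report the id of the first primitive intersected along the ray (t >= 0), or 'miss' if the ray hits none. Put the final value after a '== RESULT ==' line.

Traverse from the root:
N0 x:[21,59] y:[28,125/3] z:[24,37] -> hit [28,37], descend [13, 16]
  N13 x:[21,59] y:[101/3,125/3] z:[25,37] -> hit [101/3,37], descend [5, 18]
    N5 x:[38,59] y:[101/3,125/3] z:[25,103/3] -> miss, prune
    N18 x:[21,42] y:[101/3,118/3] z:[79/3,37] -> hit [101/3,37], descend [12, 14]
      N12 x:[23,33] y:[101/3,113/3] z:[101/3,37] -> miss, prune
      N14 x:[21,42] y:[116/3,118/3] z:[79/3,32] -> miss, prune
  N16 x:[24,54] y:[28,104/3] z:[24,109/3] -> hit [28,104/3], descend [1, 15]
    N1 x:[24,53] y:[30,103/3] z:[92/3,109/3] -> hit [92/3,103/3], descend [6, 9]
      N6 x:[46,53] y:[32,103/3] z:[104/3,109/3] -> miss, prune
      N9 x:[24,41] y:[30,34] z:[92/3,104/3] -> hit [92/3,34], descend [2, 3]
        N2 x:[38,41] y:[94/3,100/3] z:[33,100/3] -> miss, prune
        N3 x:[24,35] y:[30,34] z:[92/3,104/3] -> hit [92/3,34] leaf, test {P4(miss), P9@t=100/3}
    N15 x:[26,54] y:[28,104/3] z:[24,91/3] -> hit [28,91/3], descend [4, 10]
      N4 x:[26,32] y:[28,103/3] z:[24,26] -> miss, prune
      N10 x:[33,54] y:[32,104/3] z:[24,91/3] -> miss, prune

Summary -> nodes [0, 13, 5, 18, 12, 14, 16, 1, 6, 9, 2, 3, 15, 4, 10]; box-tests=15; leaf-entries=1; first=P9

== RESULT ==
9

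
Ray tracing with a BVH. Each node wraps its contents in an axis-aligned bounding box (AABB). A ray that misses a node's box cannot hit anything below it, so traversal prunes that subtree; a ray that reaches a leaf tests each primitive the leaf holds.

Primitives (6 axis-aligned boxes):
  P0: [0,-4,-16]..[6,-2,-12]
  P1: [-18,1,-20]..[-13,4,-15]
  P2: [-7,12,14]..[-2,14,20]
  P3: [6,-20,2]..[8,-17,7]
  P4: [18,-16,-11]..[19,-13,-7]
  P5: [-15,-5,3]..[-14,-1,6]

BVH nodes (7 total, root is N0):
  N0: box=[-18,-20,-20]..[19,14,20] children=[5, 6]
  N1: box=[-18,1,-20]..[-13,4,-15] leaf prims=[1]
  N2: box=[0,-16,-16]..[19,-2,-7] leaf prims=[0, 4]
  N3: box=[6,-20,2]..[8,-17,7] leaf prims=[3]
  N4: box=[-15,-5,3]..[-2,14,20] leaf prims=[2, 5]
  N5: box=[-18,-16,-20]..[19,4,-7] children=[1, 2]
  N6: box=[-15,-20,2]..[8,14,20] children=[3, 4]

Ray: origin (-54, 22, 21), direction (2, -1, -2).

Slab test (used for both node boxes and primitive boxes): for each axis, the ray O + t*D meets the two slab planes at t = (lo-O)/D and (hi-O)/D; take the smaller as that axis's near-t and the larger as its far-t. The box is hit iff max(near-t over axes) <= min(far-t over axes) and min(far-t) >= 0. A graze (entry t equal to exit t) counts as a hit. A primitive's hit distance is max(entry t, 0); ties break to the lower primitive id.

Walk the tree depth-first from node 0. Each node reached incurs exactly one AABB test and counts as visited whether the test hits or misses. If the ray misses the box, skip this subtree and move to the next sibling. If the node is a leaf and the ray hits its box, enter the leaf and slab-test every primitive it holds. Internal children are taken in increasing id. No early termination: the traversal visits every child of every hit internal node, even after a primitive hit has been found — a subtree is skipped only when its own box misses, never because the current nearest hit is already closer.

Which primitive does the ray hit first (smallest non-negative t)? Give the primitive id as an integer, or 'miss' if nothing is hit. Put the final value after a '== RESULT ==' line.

Walk:
N0 x:[18,73/2] y:[8,42] z:[1/2,41/2] -> hit [18,41/2], descend [5, 6]
  N5 x:[18,73/2] y:[18,38] z:[14,41/2] -> hit [18,41/2], descend [1, 2]
    N1 x:[18,41/2] y:[18,21] z:[18,41/2] -> hit [18,41/2] leaf, test {P1@t=18}
    N2 x:[27,73/2] y:[24,38] z:[14,37/2] -> miss, prune
  N6 x:[39/2,31] y:[8,42] z:[1/2,19/2] -> miss, prune

Summary -> nodes [0, 5, 1, 2, 6]; box-tests=5; leaf-entries=1; first=P1

== RESULT ==
1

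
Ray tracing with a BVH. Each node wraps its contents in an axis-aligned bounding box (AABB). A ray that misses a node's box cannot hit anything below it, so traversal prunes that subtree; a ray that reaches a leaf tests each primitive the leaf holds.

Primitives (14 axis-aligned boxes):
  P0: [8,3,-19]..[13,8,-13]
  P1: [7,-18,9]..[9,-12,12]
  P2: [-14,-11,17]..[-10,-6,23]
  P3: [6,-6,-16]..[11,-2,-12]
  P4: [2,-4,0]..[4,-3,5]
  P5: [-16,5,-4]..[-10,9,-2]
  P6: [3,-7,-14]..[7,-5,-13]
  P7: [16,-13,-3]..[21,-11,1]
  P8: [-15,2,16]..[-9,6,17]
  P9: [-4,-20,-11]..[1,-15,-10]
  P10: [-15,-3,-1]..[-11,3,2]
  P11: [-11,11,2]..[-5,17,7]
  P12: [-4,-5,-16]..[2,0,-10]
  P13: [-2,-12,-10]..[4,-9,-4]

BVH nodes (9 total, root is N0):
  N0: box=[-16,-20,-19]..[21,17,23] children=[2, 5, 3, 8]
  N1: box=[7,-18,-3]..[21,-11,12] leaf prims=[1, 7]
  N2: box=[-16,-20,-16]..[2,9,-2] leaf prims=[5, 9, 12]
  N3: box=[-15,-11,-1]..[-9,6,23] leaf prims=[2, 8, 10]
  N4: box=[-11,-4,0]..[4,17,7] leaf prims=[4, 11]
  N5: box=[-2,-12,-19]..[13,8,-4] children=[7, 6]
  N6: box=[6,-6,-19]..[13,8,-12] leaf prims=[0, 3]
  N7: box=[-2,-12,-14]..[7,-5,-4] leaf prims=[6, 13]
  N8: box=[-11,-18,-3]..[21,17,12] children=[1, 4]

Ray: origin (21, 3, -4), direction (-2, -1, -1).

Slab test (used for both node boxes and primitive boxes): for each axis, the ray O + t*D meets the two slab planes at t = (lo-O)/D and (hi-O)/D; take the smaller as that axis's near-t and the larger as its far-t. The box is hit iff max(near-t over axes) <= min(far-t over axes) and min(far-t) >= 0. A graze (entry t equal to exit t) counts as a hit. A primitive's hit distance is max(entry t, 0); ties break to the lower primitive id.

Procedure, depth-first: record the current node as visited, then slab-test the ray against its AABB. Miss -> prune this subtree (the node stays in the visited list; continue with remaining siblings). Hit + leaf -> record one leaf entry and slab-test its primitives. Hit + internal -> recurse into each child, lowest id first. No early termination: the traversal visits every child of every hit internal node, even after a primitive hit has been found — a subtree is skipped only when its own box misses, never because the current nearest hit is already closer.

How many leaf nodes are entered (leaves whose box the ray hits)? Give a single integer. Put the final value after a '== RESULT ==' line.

Walk:
N0 x:[0,37/2] y:[-14,23] z:[-27,15] -> hit [0,15], descend [2, 3, 5, 8]
  N2 x:[19/2,37/2] y:[-6,23] z:[-2,12] -> hit [19/2,12] leaf, test {P5(miss), P9(miss), P12(miss)}
  N3 x:[15,18] y:[-3,14] z:[-27,-3] -> miss, prune
  N5 x:[4,23/2] y:[-5,15] z:[0,15] -> hit [4,23/2], descend [6, 7]
    N6 x:[4,15/2] y:[-5,9] z:[8,15] -> miss, prune
    N7 x:[7,23/2] y:[8,15] z:[0,10] -> hit [8,10] leaf, test {P6@t=9, P13(miss)}
  N8 x:[0,16] y:[-14,21] z:[-16,-1] -> miss, prune

Visited [0, 2, 3, 5, 6, 7, 8]. Tests: 7 box, 2 leaf. Nearest: P6.

== RESULT ==
2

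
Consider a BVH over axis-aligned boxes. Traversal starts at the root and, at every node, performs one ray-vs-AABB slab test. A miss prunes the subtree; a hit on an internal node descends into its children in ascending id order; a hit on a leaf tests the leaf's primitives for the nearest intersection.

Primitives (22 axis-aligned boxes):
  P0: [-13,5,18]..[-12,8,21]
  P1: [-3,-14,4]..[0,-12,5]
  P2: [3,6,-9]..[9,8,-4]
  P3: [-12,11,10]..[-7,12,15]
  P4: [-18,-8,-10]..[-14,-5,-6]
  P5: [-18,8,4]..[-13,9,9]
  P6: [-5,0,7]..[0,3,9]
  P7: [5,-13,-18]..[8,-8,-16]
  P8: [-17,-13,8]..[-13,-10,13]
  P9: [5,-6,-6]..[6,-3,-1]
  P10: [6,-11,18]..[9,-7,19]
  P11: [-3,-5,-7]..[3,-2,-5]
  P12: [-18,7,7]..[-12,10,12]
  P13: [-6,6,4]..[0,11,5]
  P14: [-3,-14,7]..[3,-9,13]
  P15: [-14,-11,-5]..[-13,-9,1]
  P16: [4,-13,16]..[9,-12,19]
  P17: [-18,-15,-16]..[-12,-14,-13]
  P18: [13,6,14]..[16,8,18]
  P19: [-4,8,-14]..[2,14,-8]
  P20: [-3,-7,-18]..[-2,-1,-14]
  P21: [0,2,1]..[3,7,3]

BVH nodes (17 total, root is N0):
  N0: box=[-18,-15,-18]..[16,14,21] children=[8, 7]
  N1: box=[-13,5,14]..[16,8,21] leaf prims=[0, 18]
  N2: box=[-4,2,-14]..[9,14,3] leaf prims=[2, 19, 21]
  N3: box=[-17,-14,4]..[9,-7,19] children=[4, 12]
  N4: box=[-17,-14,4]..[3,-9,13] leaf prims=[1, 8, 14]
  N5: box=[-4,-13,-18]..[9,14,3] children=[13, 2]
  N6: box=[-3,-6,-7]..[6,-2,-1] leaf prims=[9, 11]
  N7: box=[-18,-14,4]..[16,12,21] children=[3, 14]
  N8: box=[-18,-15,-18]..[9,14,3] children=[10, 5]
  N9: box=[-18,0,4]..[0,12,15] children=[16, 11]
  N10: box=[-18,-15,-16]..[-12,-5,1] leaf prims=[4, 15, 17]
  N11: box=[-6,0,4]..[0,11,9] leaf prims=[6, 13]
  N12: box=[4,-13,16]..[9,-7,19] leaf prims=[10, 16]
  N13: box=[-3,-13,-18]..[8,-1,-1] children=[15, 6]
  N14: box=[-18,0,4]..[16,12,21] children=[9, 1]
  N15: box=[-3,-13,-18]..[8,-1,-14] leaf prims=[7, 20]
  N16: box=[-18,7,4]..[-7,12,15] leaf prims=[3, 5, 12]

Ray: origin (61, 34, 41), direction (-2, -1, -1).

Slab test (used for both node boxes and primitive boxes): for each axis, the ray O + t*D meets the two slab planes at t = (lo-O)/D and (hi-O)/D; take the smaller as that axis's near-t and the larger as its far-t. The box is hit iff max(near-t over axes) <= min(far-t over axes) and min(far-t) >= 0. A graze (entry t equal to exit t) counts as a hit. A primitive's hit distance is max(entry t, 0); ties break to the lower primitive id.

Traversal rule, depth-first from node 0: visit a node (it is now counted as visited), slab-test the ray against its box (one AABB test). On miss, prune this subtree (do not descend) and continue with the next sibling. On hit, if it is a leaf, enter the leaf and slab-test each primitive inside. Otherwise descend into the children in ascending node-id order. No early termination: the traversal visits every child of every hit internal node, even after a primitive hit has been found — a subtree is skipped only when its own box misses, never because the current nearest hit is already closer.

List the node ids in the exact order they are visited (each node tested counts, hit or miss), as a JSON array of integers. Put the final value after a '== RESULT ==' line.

Trace the traversal:
N0 x:[45/2,79/2] y:[20,49] z:[20,59] -> hit [45/2,79/2], descend [7, 8]
  N7 x:[45/2,79/2] y:[22,48] z:[20,37] -> hit [45/2,37], descend [3, 14]
    N3 x:[26,39] y:[41,48] z:[22,37] -> miss, prune
    N14 x:[45/2,79/2] y:[22,34] z:[20,37] -> hit [45/2,34], descend [1, 9]
      N1 x:[45/2,37] y:[26,29] z:[20,27] -> hit [26,27] leaf, test {P0(miss), P18(miss)}
      N9 x:[61/2,79/2] y:[22,34] z:[26,37] -> hit [61/2,34], descend [11, 16]
        N11 x:[61/2,67/2] y:[23,34] z:[32,37] -> hit [32,67/2] leaf, test {P6@t=32, P13(miss)}
        N16 x:[34,79/2] y:[22,27] z:[26,37] -> miss, prune
  N8 x:[26,79/2] y:[20,49] z:[38,59] -> hit [38,79/2], descend [5, 10]
    N5 x:[26,65/2] y:[20,47] z:[38,59] -> miss, prune
    N10 x:[73/2,79/2] y:[39,49] z:[40,57] -> miss, prune

Visited [0, 7, 3, 14, 1, 9, 11, 16, 8, 5, 10]. Tests: 11 box, 2 leaf. Nearest: P6.

== RESULT ==
[0, 7, 3, 14, 1, 9, 11, 16, 8, 5, 10]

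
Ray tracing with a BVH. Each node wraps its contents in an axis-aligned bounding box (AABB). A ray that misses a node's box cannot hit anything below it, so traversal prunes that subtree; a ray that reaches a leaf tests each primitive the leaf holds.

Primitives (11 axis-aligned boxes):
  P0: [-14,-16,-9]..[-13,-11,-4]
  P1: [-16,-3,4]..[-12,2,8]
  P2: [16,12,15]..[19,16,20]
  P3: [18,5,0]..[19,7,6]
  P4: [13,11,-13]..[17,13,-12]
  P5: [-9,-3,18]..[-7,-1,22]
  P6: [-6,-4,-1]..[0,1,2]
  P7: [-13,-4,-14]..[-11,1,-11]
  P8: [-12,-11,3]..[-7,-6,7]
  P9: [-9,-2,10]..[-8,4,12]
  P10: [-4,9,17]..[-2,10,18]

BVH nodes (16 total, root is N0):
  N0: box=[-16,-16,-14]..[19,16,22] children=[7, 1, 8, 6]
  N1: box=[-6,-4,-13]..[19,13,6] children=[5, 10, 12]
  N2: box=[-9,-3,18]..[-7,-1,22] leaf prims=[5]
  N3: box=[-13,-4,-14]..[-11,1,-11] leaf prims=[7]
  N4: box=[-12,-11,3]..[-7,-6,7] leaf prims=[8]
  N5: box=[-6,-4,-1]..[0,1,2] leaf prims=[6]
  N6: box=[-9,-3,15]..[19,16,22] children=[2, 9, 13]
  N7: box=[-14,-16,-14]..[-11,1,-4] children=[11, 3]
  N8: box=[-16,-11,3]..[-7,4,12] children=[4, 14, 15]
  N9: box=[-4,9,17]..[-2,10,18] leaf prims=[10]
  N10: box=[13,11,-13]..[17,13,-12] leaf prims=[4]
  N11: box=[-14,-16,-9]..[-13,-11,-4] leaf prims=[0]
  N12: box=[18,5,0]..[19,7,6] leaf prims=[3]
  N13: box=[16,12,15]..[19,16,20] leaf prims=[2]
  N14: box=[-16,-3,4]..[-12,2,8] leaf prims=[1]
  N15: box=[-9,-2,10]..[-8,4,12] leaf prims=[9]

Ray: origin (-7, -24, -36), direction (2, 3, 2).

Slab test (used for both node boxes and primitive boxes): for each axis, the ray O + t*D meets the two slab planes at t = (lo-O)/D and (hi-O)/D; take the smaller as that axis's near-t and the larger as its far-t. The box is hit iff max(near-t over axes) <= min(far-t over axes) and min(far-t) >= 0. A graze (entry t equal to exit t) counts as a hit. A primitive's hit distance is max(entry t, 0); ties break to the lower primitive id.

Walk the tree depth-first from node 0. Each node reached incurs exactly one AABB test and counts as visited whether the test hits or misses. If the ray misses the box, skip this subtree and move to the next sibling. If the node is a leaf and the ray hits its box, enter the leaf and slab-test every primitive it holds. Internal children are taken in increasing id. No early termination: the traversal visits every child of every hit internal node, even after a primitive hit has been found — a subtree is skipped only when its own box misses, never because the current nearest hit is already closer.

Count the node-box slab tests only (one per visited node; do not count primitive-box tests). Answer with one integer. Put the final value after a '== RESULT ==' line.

Walk:
N0 x:[-9/2,13] y:[8/3,40/3] z:[11,29] -> hit [11,13], descend [1, 6, 7, 8]
  N1 x:[1/2,13] y:[20/3,37/3] z:[23/2,21] -> hit [23/2,37/3], descend [5, 10, 12]
    N5 x:[1/2,7/2] y:[20/3,25/3] z:[35/2,19] -> miss, prune
    N10 x:[10,12] y:[35/3,37/3] z:[23/2,12] -> hit [35/3,12] leaf, test {P4@t=35/3}
    N12 x:[25/2,13] y:[29/3,31/3] z:[18,21] -> miss, prune
  N6 x:[-1,13] y:[7,40/3] z:[51/2,29] -> miss, prune
  N7 x:[-7/2,-2] y:[8/3,25/3] z:[11,16] -> miss, prune
  N8 x:[-9/2,0] y:[13/3,28/3] z:[39/2,24] -> miss, prune

8 AABB tests over nodes [0, 1, 5, 10, 12, 6, 7, 8]; 1 leaf entered; closest P4.

== RESULT ==
8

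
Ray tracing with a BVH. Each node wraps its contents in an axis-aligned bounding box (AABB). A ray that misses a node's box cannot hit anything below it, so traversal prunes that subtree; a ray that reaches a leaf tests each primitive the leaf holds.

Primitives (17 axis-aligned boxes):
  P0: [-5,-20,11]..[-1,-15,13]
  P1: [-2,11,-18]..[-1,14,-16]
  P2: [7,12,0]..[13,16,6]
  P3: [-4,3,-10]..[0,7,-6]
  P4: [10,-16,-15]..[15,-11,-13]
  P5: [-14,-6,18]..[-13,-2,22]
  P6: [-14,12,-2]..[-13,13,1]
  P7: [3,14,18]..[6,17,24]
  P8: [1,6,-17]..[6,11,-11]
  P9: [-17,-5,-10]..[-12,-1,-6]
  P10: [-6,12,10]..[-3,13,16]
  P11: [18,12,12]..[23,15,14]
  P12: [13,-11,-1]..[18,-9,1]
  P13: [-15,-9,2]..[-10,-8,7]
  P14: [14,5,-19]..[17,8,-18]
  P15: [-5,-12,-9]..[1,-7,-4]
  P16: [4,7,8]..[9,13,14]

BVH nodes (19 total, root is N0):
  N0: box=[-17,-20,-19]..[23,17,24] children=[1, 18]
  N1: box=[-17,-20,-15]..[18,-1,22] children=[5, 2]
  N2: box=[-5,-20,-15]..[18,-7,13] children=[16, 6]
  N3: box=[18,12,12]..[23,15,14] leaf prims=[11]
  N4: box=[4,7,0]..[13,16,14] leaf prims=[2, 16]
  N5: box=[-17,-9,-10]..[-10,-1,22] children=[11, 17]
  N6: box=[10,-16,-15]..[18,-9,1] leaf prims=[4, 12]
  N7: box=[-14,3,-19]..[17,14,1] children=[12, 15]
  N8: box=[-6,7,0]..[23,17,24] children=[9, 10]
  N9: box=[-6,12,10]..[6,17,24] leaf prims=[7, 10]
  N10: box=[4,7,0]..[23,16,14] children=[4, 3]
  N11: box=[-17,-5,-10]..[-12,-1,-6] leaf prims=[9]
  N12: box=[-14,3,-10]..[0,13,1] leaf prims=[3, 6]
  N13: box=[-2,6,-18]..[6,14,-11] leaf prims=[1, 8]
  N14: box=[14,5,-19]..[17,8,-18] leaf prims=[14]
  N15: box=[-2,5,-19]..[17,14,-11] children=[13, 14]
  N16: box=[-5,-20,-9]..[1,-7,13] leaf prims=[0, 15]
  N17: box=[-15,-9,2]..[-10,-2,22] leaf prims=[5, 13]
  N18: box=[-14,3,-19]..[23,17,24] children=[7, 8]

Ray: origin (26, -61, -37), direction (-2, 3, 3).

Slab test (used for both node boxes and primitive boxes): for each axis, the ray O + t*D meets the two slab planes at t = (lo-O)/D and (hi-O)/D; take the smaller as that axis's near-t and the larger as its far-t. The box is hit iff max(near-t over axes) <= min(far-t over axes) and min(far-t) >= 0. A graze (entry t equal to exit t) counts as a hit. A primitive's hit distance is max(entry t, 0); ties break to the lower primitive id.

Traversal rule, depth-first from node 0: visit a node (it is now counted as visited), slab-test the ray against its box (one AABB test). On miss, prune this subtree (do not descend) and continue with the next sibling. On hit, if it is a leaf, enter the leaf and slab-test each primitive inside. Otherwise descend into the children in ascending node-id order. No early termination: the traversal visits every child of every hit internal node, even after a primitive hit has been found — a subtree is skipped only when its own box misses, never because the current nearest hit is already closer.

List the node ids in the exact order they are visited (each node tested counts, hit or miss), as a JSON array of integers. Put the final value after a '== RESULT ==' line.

Trace the traversal:
N0 x:[3/2,43/2] y:[41/3,26] z:[6,61/3] -> hit [41/3,61/3], descend [1, 18]
  N1 x:[4,43/2] y:[41/3,20] z:[22/3,59/3] -> hit [41/3,59/3], descend [2, 5]
    N2 x:[4,31/2] y:[41/3,18] z:[22/3,50/3] -> hit [41/3,31/2], descend [6, 16]
      N6 x:[4,8] y:[15,52/3] z:[22/3,38/3] -> miss, prune
      N16 x:[25/2,31/2] y:[41/3,18] z:[28/3,50/3] -> hit [41/3,31/2] leaf, test {P0(miss), P15(miss)}
    N5 x:[18,43/2] y:[52/3,20] z:[9,59/3] -> hit [18,59/3], descend [11, 17]
      N11 x:[19,43/2] y:[56/3,20] z:[9,31/3] -> miss, prune
      N17 x:[18,41/2] y:[52/3,59/3] z:[13,59/3] -> hit [18,59/3] leaf, test {P5@t=39/2, P13(miss)}
  N18 x:[3/2,20] y:[64/3,26] z:[6,61/3] -> miss, prune

Summary -> nodes [0, 1, 2, 6, 16, 5, 11, 17, 18]; box-tests=9; leaf-entries=2; first=P5

== RESULT ==
[0, 1, 2, 6, 16, 5, 11, 17, 18]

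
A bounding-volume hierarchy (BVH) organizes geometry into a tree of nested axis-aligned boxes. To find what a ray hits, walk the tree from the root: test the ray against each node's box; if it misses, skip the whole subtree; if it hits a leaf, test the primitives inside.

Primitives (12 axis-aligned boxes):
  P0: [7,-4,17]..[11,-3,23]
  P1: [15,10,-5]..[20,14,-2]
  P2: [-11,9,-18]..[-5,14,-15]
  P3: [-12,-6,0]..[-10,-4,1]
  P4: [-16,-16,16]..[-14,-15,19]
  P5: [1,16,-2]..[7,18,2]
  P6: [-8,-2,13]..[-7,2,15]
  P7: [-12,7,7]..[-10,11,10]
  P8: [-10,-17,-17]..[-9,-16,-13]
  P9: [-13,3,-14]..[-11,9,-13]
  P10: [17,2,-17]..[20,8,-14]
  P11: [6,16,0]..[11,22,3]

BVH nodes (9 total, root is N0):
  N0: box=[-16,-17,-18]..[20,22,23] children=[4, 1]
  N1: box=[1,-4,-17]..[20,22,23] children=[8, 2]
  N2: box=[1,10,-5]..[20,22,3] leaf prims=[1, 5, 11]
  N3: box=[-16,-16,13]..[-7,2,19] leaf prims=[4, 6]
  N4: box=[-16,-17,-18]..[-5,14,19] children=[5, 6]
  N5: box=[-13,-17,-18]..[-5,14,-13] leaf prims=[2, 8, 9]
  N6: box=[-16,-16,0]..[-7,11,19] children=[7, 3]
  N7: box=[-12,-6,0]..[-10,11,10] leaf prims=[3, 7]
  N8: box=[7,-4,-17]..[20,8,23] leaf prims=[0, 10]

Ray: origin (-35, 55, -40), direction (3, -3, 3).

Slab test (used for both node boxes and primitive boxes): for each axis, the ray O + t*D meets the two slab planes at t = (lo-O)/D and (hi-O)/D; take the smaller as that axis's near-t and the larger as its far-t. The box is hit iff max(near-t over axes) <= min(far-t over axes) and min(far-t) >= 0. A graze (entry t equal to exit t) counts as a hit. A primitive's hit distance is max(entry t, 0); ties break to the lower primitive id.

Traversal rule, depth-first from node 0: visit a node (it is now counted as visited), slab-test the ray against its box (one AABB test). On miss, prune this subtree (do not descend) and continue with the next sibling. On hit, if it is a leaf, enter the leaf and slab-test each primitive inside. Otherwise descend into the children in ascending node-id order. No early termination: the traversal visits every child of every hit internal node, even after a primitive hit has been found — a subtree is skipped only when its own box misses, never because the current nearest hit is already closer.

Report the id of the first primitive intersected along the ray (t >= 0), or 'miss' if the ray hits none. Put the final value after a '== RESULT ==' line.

Walk:
N0 x:[19/3,55/3] y:[11,24] z:[22/3,21] -> hit [11,55/3], descend [1, 4]
  N1 x:[12,55/3] y:[11,59/3] z:[23/3,21] -> hit [12,55/3], descend [2, 8]
    N2 x:[12,55/3] y:[11,15] z:[35/3,43/3] -> hit [12,43/3] leaf, test {P1(miss), P5@t=38/3, P11(miss)}
    N8 x:[14,55/3] y:[47/3,59/3] z:[23/3,21] -> hit [47/3,55/3] leaf, test {P0(miss), P10(miss)}
  N4 x:[19/3,10] y:[41/3,24] z:[22/3,59/3] -> miss, prune

Visited [0, 1, 2, 8, 4]. Tests: 5 box, 2 leaf. Nearest: P5.

== RESULT ==
5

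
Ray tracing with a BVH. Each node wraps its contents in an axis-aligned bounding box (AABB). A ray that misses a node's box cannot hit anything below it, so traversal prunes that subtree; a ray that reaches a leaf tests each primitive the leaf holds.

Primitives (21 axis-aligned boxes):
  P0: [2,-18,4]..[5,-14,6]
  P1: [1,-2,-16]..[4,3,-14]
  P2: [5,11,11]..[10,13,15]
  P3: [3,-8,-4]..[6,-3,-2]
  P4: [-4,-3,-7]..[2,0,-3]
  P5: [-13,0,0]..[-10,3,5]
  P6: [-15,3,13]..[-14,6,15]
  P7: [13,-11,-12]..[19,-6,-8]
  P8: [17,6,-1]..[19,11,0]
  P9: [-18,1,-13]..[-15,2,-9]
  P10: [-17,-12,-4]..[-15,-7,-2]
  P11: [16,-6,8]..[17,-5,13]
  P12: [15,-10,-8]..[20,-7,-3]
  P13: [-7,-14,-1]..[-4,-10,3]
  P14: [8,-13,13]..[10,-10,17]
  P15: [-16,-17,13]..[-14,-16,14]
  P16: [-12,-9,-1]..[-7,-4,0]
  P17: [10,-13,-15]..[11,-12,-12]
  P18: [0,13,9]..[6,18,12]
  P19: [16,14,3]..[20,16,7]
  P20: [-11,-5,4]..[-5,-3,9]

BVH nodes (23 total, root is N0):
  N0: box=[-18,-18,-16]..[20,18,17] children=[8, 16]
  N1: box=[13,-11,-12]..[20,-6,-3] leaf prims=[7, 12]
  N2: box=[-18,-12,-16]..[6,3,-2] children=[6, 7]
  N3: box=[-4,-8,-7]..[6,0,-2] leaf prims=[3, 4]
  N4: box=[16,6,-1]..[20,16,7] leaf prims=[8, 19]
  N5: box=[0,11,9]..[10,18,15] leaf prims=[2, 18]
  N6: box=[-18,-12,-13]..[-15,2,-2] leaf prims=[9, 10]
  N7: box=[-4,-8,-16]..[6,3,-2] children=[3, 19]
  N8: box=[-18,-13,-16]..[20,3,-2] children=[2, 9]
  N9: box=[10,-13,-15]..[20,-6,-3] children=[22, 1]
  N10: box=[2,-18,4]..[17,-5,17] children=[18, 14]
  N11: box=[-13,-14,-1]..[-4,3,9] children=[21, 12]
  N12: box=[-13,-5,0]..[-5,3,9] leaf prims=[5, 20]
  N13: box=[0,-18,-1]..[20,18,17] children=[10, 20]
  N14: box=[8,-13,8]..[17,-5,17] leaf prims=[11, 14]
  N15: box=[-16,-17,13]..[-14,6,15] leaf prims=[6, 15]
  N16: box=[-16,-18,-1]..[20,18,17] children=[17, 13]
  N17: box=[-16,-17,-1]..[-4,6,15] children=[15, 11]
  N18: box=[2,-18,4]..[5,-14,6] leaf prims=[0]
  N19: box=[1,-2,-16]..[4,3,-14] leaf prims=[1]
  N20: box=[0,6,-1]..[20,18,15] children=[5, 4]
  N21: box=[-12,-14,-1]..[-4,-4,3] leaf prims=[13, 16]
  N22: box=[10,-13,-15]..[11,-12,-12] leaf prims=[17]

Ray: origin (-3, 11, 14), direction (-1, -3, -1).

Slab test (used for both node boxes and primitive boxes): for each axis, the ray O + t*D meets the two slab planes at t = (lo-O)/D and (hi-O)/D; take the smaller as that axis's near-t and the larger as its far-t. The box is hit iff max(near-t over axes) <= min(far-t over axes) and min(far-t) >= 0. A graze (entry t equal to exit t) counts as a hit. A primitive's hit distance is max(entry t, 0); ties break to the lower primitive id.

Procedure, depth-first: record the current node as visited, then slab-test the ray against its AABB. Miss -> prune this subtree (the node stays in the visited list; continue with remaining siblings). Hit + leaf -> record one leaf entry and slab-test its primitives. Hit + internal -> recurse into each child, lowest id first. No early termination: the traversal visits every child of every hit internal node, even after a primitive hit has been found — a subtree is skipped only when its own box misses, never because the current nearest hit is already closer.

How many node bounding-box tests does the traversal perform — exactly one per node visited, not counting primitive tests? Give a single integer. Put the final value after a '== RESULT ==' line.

Walk:
N0 x:[-23,15] y:[-7/3,29/3] z:[-3,30] -> hit [-7/3,29/3], descend [8, 16]
  N8 x:[-23,15] y:[8/3,8] z:[16,30] -> miss, prune
  N16 x:[-23,13] y:[-7/3,29/3] z:[-3,15] -> hit [-7/3,29/3], descend [13, 17]
    N13 x:[-23,-3] y:[-7/3,29/3] z:[-3,15] -> miss, prune
    N17 x:[1,13] y:[5/3,28/3] z:[-1,15] -> hit [5/3,28/3], descend [11, 15]
      N11 x:[1,10] y:[8/3,25/3] z:[5,15] -> hit [5,25/3], descend [12, 21]
        N12 x:[2,10] y:[8/3,16/3] z:[5,14] -> hit [5,16/3] leaf, test {P5(miss), P20@t=5}
        N21 x:[1,9] y:[5,25/3] z:[11,15] -> miss, prune
      N15 x:[11,13] y:[5/3,28/3] z:[-1,1] -> miss, prune

Summary -> nodes [0, 8, 16, 13, 17, 11, 12, 21, 15]; box-tests=9; leaf-entries=1; first=P20

== RESULT ==
9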